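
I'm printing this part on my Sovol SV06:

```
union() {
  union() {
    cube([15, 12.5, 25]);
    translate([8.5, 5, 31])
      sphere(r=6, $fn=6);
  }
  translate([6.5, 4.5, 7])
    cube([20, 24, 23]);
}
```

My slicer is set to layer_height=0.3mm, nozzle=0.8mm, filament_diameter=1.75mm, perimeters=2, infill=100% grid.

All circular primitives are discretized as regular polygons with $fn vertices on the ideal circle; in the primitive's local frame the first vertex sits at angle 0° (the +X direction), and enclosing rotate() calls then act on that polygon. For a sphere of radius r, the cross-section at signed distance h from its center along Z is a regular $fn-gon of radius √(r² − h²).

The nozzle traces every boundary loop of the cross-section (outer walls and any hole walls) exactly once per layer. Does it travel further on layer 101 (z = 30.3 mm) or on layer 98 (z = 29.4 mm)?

Layer 101 (z = 30.3): the cube is absent (z outside [0, 25]); the r=6 sphere at (8.5, 5) contributes a regular 6-gon of circumradius √(6²−0.7²) = 5.959 (perimeter = 2·6·5.959·sin(180°/6) = 35.75 mm); Combining (union): only the r=6 sphere at (8.5, 5) is present, so the union is just that shape — boundary = 35.75 mm; the cube at (6.5, 4.5) is not intersected at this z (z outside [7, 30]); Taking the union: only the result so far is present, so the union is just that shape — boundary = 35.75 mm. So its perimeter = 35.75 mm. Layer 98 (z = 29.4): the cube is not intersected at this z (z outside [0, 25]); the sphere at (8.5, 5): section is a regular 6-gon, circumradius = √(r²−h²) = √(6²−1.6²) = 5.783 (perimeter = 2·6·5.783·sin(180°/6) = 34.70 mm); Combining (union): only the r=6 sphere at (8.5, 5) is present, so the union is just that shape — boundary = 34.70 mm; the 20×24 cube at (6.5, 4.5) contributes its full rectangle (perimeter 88.00 mm); Combining (union): the regions partially overlap (shared area 35.56 mm²), so the edge portions inside another operand are dropped and the merged outline is re-measured after clipping — boundary = 98.44 mm. So its perimeter = 98.44 mm. Layer 98 is larger (98.44 vs 35.75 mm).

layer 98 (z = 29.4 mm)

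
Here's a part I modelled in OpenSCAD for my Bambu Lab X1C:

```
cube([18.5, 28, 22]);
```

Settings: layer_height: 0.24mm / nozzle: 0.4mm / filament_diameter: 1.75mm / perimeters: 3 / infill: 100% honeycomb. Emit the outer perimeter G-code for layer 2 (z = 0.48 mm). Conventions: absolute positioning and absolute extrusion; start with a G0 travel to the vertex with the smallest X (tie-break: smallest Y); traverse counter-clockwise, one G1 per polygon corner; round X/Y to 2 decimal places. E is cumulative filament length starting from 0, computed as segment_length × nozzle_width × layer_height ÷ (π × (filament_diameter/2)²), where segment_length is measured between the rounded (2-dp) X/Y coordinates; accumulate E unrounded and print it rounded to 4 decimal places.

G0 X0.00 Y0.00 Z0.48
G1 X18.50 Y0.00 E0.7384
G1 X18.50 Y28.00 E1.8559
G1 X0.00 Y28.00 E2.5943
G1 X0.00 Y0.00 E3.7118

At z = 0.48 mm: the cube (footprint 18.5×28) is included at this height. The outline is a single polygon with 4 vertices. Extrusion per mm of travel: 0.4 × 0.24 / (π × 0.875²) = 0.039912. Accumulating E over each segment gives final E = 3.7118.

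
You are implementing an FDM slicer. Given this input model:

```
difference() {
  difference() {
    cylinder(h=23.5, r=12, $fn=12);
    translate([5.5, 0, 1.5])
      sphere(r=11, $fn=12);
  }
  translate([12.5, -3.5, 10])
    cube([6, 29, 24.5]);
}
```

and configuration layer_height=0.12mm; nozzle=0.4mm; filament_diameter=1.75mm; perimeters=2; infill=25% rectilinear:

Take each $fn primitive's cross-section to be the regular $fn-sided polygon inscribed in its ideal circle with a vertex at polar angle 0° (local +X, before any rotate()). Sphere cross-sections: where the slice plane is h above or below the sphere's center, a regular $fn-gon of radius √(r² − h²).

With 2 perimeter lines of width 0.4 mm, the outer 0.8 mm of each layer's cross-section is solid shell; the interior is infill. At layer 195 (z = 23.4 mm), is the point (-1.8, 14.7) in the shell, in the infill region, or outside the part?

At z = 23.4 mm: the cylinder: section is a regular 12-gon, circumradius r=12; the sphere at (5.5, 0) is absent (|z−center|=21.900 > r=11); Subtracting the remaining from the first: none of the subtracted shapes is present at this height, so the r=12 cylinder is unchanged — 1 connected region; the cube at (12.5, -3.5) is present — its section is the full 6×29 rectangle; Taking the first minus the rest: starting from the result so far, the 6×29 cube at (12.5, -3.5) misses the remaining region (no effect) — 1 connected region. Overall, the cross-section is a single solid region. The nearest boundary edge runs (-6.00, 10.39)→(0.00, 12.00); distance from the point to it = 3.07 mm. The point is not inside any of the regions above, so it lies outside the cross-section (3.07 mm from the nearest boundary).

outside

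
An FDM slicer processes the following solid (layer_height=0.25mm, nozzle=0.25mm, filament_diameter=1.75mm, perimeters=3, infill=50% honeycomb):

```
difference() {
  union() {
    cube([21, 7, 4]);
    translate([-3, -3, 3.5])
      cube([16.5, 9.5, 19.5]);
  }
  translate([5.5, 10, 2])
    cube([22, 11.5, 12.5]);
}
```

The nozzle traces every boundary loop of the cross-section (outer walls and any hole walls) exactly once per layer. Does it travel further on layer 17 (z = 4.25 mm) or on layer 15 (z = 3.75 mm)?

Layer 17 (z = 4.25): the cube is absent (z outside [0, 4]); the cube at (-3, -3) is present — its section is the full 16.5×9.5 rectangle (perimeter 52.00 mm); Taking the union: only the 16.5×9.5 cube at (-3, -3) is present, so the union is just that shape — boundary = 52.00 mm; the cube at (5.5, 10) (footprint 22×11.5) is included at this height (perimeter 67.00 mm); Taking the first minus the rest: starting from the result so far, the 22×11.5 cube at (5.5, 10) misses the remaining region (no effect) — boundary = 52.00 mm. So its perimeter = 52.00 mm. Layer 15 (z = 3.75): the cube (footprint 21×7) is included at this height (perimeter 56.00 mm); the cube at (-3, -3) (footprint 16.5×9.5) is included at this height (perimeter 52.00 mm); Combining (union): the regions partially overlap (shared area 87.75 mm²), so the edge portions inside another operand are dropped and the merged outline is re-measured after clipping — boundary = 68.00 mm; the 22×11.5 cube at (5.5, 10) contributes its full rectangle (perimeter 67.00 mm); After the difference (first − rest): starting from the result so far, the 22×11.5 cube at (5.5, 10) misses the remaining region (no effect) — boundary = 68.00 mm. So its perimeter = 68.00 mm. Layer 15 is larger (68.00 vs 52.00 mm).

layer 15 (z = 3.75 mm)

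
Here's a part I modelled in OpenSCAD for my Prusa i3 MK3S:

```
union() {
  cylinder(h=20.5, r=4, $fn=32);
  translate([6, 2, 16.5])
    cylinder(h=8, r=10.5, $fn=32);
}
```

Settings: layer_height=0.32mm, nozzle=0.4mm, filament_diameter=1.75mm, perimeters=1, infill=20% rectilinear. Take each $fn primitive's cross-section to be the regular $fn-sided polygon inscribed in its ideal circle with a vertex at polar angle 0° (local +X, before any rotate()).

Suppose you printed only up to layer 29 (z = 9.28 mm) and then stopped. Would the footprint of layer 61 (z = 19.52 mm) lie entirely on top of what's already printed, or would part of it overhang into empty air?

part overhangs

Compare the two slices. At z = 9.28: the r=4 cylinder contributes a regular 32-gon of circumradius 4 (area = (32/2)·4.000²·sin(360°/32) = 49.94 mm²); the cylinder at (6, 2) is absent (z outside [16.5, 24.5]); Taking the union: only the r=4 cylinder is present, so the union is just that shape — area = 49.94 mm². At z = 19.52: the cylinder: section is a regular 32-gon, circumradius r=4 (area = (32/2)·4.000²·sin(360°/32) = 49.94 mm²); the cylinder at (6, 2): section is a regular 32-gon, circumradius r=10.5 (area = (32/2)·10.500²·sin(360°/32) = 344.14 mm²); Combining (union): the r=4 cylinder lies entirely inside the r=10.5 cylinder at (6, 2), so the union is just the r=10.5 cylinder at (6, 2) — area = 344.14 mm². Checking containment: at z = 19.52 the cross-section extends beyond the z = 9.28 cross-section by about 294.20 mm².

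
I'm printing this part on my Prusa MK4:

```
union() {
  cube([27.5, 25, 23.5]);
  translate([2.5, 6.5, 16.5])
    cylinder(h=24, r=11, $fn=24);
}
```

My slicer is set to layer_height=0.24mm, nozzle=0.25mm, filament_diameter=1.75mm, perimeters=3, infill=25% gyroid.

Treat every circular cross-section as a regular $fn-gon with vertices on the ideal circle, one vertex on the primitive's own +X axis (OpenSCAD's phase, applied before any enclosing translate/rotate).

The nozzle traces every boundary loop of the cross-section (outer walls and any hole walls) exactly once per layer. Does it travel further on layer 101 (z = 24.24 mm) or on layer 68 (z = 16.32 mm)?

Layer 101 (z = 24.24): the cube is not intersected at this z (z outside [0, 23.5]); the r=11 cylinder at (2.5, 6.5) contributes a regular 24-gon of circumradius 11 (perimeter = 2·24·11.000·sin(180°/24) = 68.92 mm); Combining (union): only the r=11 cylinder at (2.5, 6.5) is present, so the union is just that shape — boundary = 68.92 mm. So its perimeter = 68.92 mm. Layer 68 (z = 16.32): the cube (footprint 27.5×25) is included at this height (perimeter 105.00 mm); the cylinder at (2.5, 6.5) does not reach this height (z outside [16.5, 40.5]); Merging all regions: only the 27.5×25 cube is present, so the union is just that shape — boundary = 105.00 mm. So its perimeter = 105.00 mm. Layer 68 is larger (105.00 vs 68.92 mm).

layer 68 (z = 16.32 mm)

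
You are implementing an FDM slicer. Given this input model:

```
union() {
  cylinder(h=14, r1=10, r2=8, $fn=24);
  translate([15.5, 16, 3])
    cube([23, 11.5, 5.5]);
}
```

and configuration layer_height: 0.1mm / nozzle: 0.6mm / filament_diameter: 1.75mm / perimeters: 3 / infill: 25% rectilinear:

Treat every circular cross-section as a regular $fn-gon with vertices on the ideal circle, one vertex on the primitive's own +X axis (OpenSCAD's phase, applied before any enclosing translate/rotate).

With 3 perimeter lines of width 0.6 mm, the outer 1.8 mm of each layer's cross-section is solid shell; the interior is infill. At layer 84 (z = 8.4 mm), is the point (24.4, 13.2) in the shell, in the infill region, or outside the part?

outside

At z = 8.4 mm: the cone: at t=0.600 of its height the radius interpolates to r₁+(r₂−r₁)t = 8.800, giving a regular 24-gon of that circumradius; the cube at (15.5, 16) is present — its section is the full 23×11.5 rectangle; Merging all regions: the 2 present regions are separate (no shared area or edge), so areas and boundary lengths simply add and each stays a separate island — 2 connected regions. Overall, the cross-section has 2 separate islands. The nearest boundary edge runs (38.50, 16.00)→(15.50, 16.00); distance from the point to it = 2.80 mm. The point is not inside any of the regions above, so it lies outside the cross-section (2.80 mm from the nearest boundary).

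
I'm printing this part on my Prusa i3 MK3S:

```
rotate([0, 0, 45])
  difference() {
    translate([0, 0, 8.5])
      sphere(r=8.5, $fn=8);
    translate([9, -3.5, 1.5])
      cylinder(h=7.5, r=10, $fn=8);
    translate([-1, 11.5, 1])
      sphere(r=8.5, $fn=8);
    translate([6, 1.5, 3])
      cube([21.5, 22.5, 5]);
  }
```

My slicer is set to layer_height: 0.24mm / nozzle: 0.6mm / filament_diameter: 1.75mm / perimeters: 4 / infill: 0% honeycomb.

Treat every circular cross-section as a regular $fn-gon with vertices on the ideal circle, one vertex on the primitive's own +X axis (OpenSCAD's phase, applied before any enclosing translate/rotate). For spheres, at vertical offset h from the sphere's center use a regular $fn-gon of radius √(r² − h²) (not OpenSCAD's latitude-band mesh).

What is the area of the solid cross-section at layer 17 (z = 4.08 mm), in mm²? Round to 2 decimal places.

72.15 mm²

At z = 4.08 mm: the r=8.5 sphere contributes a regular 8-gon of circumradius √(8.5²−4.42²) = 7.260 (area = (8/2)·7.260²·sin(360°/8) = 149.10 mm²); the r=10 cylinder at (9, -3.5) contributes a regular 8-gon of circumradius 10 (area = (8/2)·10.000²·sin(360°/8) = 282.84 mm²); the r=8.5 sphere at (-1, 11.5) slices to a regular 8-gon of circumradius 7.922 (√(r²−h²) with h=3.08 from center) (area = (8/2)·7.922²·sin(360°/8) = 177.52 mm²); the cube at (6, 1.5) is present — its section is the full 21.5×22.5 rectangle (area 483.75 mm²); After the difference (first − rest): starting from the r=8.5 sphere (149.10 mm²), the r=10 cylinder at (9, -3.5) partially overlaps it — only the 60.79 mm² overlap (of its 282.84 mm²) is removed, clipping the outline; the r=8.5 sphere at (-1, 11.5) partially overlaps it — only the 16.16 mm² overlap (of its 177.52 mm²) is removed, clipping the outline; the 21.5×22.5 cube at (6, 1.5) misses the remaining region (no effect) — area = 72.15 mm²; (rotated 45° about Z; rotation is an isometry so areas/perimeters/island counts are preserved). Overall, the cross-section is a single solid region. Net area = 72.15 mm².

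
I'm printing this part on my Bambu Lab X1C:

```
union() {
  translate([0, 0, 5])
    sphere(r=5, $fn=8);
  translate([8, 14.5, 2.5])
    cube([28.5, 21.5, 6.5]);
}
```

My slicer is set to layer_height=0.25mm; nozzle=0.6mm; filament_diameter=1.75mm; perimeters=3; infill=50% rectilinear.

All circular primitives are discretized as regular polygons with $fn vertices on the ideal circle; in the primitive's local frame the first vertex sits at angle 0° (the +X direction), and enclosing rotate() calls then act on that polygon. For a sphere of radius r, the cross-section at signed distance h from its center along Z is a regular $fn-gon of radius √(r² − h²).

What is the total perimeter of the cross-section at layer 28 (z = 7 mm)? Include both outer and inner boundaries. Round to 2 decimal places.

128.06 mm

At z = 7 mm: the sphere: section is a regular 8-gon, circumradius = √(r²−h²) = √(5²−2²) = 4.583 (perimeter = 2·8·4.583·sin(180°/8) = 28.06 mm); the 28.5×21.5 cube at (8, 14.5) contributes its full rectangle (perimeter 100.00 mm); Taking the union: the 2 present regions are separate (no shared area or edge), so areas and boundary lengths simply add and each stays a separate island — boundary = 128.06 mm. Overall, the cross-section has 2 separate islands. Total boundary length (outer) = 128.06 mm.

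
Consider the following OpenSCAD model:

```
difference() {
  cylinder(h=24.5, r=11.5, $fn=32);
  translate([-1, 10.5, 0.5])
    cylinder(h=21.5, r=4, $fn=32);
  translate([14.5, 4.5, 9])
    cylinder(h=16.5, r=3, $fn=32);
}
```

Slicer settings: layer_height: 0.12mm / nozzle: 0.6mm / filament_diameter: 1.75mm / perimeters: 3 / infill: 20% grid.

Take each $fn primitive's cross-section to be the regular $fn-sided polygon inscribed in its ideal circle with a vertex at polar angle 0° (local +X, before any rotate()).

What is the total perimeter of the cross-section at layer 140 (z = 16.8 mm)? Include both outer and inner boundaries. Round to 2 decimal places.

76.92 mm

At z = 16.8 mm: the cylinder: section is a regular 32-gon, circumradius r=11.5 (perimeter = 2·32·11.500·sin(180°/32) = 72.14 mm); the cylinder at (-1, 10.5): section is a regular 32-gon, circumradius r=4 (perimeter = 2·32·4.000·sin(180°/32) = 25.09 mm); the cylinder at (14.5, 4.5): section is a regular 32-gon, circumradius r=3 (perimeter = 2·32·3.000·sin(180°/32) = 18.82 mm); After the difference (first − rest): starting from the r=11.5 cylinder, the r=4 cylinder at (-1, 10.5) partially overlaps it — only the 30.41 mm² overlap (of its 49.94 mm²) is removed, clipping the outline; the r=3 cylinder at (14.5, 4.5) misses the remaining region (no effect) — boundary = 76.92 mm. Overall, the cross-section is a single solid region. Total boundary length (outer) = 76.92 mm.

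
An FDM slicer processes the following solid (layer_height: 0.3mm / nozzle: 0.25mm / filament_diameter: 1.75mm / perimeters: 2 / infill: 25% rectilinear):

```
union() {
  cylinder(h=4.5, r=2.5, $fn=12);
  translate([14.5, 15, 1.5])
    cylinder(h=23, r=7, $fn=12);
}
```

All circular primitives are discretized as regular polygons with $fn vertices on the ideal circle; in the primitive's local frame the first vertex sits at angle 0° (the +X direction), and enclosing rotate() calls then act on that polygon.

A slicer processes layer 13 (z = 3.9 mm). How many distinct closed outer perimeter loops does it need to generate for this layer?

2

At z = 3.9 mm: the cylinder: section is a regular 12-gon, circumradius r=2.5; the r=7 cylinder at (14.5, 15) gives a regular 12-gon of circumradius 7 (constant along its height); Combining (union): the 2 present regions are separate (no shared area or edge), so areas and boundary lengths simply add and each stays a separate island — 2 connected regions. The result has 2 disconnected regions.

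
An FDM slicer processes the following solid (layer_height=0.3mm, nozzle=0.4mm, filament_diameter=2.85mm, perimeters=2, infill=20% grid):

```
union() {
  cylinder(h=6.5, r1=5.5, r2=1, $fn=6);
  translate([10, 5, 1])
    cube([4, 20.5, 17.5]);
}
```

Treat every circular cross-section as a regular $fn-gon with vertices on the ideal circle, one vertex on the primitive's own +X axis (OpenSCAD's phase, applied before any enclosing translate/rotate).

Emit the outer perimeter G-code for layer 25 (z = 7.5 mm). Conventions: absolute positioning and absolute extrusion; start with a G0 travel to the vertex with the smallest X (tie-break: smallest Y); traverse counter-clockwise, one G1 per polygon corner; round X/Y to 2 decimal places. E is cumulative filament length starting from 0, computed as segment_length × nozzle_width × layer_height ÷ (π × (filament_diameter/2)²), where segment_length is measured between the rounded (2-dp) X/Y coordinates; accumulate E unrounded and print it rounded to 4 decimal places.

At z = 7.5 mm: the cone is not intersected at this z (z outside [0, 6.5]); the cube at (10, 5) is present — its section is the full 4×20.5 rectangle; Merging all regions: only the 4×20.5 cube at (10, 5) is present, so the union is just that shape — 1 connected region. The outline is a single polygon with 4 vertices. Extrusion per mm of travel: 0.4 × 0.3 / (π × 1.425²) = 0.018811. Accumulating E over each segment gives final E = 0.9217.

G0 X10.00 Y5.00 Z7.50
G1 X14.00 Y5.00 E0.0752
G1 X14.00 Y25.50 E0.4609
G1 X10.00 Y25.50 E0.5361
G1 X10.00 Y5.00 E0.9217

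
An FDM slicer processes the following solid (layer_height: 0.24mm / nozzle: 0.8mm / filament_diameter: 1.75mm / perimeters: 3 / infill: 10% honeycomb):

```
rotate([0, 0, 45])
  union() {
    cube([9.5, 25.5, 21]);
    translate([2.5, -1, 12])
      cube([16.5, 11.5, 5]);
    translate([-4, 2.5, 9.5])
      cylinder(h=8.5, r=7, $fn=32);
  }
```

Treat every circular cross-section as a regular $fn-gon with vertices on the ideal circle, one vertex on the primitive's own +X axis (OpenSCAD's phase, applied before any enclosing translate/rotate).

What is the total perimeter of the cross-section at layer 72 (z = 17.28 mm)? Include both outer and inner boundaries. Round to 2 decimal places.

At z = 17.28 mm: the cube (footprint 9.5×25.5) is included at this height (perimeter 70.00 mm); the cube at (2.5, -1) is not intersected at this z (z outside [12, 17]); the r=7 cylinder at (-4, 2.5) contributes a regular 32-gon of circumradius 7 (perimeter = 2·32·7.000·sin(180°/32) = 43.91 mm); Taking the union: the regions partially overlap (shared area 19.00 mm²), so the edge portions inside another operand are dropped and the merged outline is re-measured after clipping — boundary = 93.89 mm; (rotated 45° about Z; rotation is an isometry so areas/perimeters/island counts are preserved). Overall, the cross-section is a single solid region. Total boundary length (outer) = 93.89 mm.

93.89 mm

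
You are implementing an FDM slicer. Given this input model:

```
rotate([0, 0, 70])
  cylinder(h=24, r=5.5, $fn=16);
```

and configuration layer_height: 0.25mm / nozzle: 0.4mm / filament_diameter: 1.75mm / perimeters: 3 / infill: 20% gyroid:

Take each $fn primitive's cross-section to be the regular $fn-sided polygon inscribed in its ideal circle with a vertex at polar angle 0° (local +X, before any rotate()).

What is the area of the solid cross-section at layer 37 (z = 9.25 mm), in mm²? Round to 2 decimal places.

At z = 9.25 mm: the r=5.5 cylinder gives a regular 16-gon of circumradius 5.5 (constant along its height) (area = (16/2)·5.500²·sin(360°/16) = 92.61 mm²); (rotated 70° about Z; rotation is an isometry so areas/perimeters/island counts are preserved). Overall, the cross-section is a single solid region. Net area = 92.61 mm².

92.61 mm²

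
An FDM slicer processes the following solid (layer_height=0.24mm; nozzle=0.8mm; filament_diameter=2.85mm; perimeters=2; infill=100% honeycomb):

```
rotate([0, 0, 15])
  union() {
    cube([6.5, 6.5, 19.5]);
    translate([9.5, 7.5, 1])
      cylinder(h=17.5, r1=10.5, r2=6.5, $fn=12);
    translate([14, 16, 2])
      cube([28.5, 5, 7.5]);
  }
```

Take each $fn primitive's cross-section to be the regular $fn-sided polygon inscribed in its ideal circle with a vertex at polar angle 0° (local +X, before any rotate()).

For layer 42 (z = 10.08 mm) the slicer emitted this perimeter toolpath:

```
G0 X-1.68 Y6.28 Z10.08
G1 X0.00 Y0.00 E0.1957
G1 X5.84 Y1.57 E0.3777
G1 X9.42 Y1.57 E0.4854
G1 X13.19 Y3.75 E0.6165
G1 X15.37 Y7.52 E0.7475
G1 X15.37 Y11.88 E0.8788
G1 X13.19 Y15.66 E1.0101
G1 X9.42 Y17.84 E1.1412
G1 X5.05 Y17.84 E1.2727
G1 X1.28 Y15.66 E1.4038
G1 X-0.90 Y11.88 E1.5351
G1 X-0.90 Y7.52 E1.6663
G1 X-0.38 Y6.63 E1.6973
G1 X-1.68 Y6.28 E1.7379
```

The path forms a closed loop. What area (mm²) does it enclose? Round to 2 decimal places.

231.21 mm²

Apply the shoelace formula to the sequence of (X, Y) vertices; enclosed area = 231.21 mm².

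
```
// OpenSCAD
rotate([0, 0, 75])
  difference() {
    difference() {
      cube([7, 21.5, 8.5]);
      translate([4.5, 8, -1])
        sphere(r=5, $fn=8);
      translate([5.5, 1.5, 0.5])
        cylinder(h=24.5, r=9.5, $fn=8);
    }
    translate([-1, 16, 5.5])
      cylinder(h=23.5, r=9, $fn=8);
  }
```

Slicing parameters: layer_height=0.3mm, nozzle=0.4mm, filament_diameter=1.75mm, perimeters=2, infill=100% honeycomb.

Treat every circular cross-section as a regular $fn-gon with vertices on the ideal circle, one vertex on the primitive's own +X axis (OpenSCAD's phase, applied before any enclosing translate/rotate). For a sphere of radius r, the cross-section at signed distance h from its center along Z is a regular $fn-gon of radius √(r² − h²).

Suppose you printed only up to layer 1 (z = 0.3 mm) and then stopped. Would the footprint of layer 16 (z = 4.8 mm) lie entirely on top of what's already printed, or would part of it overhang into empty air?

Compare the two slices. At z = 0.3: the cube (footprint 7×21.5) is included at this height (area 150.50 mm²); the sphere at (4.5, 8): section is a regular 8-gon, circumradius = √(r²−h²) = √(5²−1.3²) = 4.828 (area = (8/2)·4.828²·sin(360°/8) = 65.93 mm²); the cylinder at (5.5, 1.5) is absent (z outside [0.5, 25]); Taking the first minus the rest: starting from the 7×21.5 cube (150.50 mm²), the r=5 sphere at (4.5, 8) partially overlaps it — only the 54.26 mm² overlap (of its 65.93 mm²) is removed, clipping the outline — area = 96.24 mm²; the cylinder at (-1, 16) is not intersected at this z (z outside [5.5, 29]); After the difference (first − rest): none of the subtracted shapes is present at this height, so that combined region is unchanged — area = 96.24 mm²; (whole slice rotated 75° about Z — lengths, areas and connectivity unchanged). At z = 4.8: the 7×21.5 cube contributes its full rectangle (area 150.50 mm²); the sphere at (4.5, 8) is not intersected at this z (|z−center|=5.800 > r=5); the r=9.5 cylinder at (5.5, 1.5) contributes a regular 8-gon of circumradius 9.5 (area = (8/2)·9.500²·sin(360°/8) = 255.27 mm²); Subtracting the remaining from the first: starting from the 7×21.5 cube (150.50 mm²), the r=9.5 cylinder at (5.5, 1.5) partially overlaps it — only the 70.27 mm² overlap (of its 255.27 mm²) is removed, clipping the outline — area = 80.23 mm²; the cylinder at (-1, 16) does not reach this height (z outside [5.5, 29]); Subtracting the remaining from the first: none of the subtracted shapes is present at this height, so the result so far is unchanged — area = 80.23 mm²; (whole slice rotated 75° about Z — lengths, areas and connectivity unchanged). Checking containment: at z = 4.8 the cross-section extends beyond the z = 0.3 cross-section by about 12.86 mm².

part overhangs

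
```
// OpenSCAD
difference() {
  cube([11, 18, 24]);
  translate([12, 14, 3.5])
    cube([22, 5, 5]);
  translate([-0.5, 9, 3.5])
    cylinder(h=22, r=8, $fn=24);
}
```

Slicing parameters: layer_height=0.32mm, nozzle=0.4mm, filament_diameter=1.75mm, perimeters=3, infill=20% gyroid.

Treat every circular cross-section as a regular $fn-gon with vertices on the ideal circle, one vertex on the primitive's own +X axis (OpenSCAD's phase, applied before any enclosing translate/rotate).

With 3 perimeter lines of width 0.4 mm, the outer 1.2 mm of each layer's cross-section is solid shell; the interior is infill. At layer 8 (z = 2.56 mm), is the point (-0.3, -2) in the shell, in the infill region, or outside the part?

outside

At z = 2.56 mm: the cube (footprint 11×18) is included at this height; the cube at (12, 14) is not intersected at this z (z outside [3.5, 8.5]); the cylinder at (-0.5, 9) does not reach this height (z outside [3.5, 25.5]); Taking the first minus the rest: none of the subtracted shapes is present at this height, so the 11×18 cube is unchanged — 1 connected region. Overall, the cross-section is a single solid region. The nearest boundary edge runs (0.00, 0.00)→(11.00, 0.00); distance from the point to it = 2.02 mm. The point is not inside any of the regions above, so it lies outside the cross-section (2.02 mm from the nearest boundary).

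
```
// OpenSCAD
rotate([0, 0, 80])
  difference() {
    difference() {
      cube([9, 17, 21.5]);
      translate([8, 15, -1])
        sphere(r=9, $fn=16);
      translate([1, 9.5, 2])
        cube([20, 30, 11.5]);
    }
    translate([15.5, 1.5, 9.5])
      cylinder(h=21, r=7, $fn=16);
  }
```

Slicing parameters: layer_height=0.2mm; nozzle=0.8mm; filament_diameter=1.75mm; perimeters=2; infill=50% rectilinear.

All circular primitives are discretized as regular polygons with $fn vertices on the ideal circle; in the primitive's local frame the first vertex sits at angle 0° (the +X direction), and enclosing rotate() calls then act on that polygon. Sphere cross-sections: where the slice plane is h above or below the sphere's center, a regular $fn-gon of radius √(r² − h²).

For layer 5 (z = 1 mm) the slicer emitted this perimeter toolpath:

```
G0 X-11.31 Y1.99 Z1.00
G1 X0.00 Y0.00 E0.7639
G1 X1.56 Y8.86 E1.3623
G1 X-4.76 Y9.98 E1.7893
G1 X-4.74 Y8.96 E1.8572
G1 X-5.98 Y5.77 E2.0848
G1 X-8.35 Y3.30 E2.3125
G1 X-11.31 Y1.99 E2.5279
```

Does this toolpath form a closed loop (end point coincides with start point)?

yes

Start point (G0): (-11.31, 1.99). End point (last G1): the path returns to the start — closed.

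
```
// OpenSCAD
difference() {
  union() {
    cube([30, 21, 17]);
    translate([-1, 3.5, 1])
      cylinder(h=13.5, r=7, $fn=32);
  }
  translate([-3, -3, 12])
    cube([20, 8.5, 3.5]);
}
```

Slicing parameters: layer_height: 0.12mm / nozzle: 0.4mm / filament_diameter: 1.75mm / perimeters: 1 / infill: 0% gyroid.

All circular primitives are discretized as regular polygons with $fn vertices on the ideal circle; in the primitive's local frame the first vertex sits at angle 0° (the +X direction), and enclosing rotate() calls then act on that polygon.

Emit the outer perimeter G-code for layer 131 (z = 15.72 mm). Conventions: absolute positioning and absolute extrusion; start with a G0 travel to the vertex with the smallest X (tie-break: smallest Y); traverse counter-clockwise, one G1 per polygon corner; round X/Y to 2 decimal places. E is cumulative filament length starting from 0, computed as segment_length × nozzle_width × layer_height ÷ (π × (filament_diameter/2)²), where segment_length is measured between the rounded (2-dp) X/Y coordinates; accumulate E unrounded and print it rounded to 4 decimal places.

At z = 15.72 mm: the cube is present — its section is the full 30×21 rectangle; the cylinder at (-1, 3.5) is not intersected at this z (z outside [1, 14.5]); Taking the union: only the 30×21 cube is present, so the union is just that shape — 1 connected region; the cube at (-3, -3) is absent (z outside [12, 15.5]); Taking the first minus the rest: none of the subtracted shapes is present at this height, so that combined region is unchanged — 1 connected region. The outline is a single polygon with 4 vertices. Extrusion per mm of travel: 0.4 × 0.12 / (π × 0.875²) = 0.019956. Accumulating E over each segment gives final E = 2.0355.

G0 X0.00 Y0.00 Z15.72
G1 X30.00 Y0.00 E0.5987
G1 X30.00 Y21.00 E1.0178
G1 X0.00 Y21.00 E1.6164
G1 X0.00 Y0.00 E2.0355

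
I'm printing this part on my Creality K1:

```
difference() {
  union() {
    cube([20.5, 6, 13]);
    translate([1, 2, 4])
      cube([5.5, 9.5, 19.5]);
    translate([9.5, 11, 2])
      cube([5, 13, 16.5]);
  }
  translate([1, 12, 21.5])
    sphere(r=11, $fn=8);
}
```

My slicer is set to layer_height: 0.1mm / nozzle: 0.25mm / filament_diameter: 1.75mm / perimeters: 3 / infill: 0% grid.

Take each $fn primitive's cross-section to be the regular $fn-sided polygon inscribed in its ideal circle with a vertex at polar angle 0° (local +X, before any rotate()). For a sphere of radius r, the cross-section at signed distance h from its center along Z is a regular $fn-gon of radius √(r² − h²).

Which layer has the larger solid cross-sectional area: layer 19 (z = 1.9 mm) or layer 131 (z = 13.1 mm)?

layer 19 (z = 1.9 mm)

Layer 19 (z = 1.9): the cube (footprint 20.5×6) is included at this height (area 123.00 mm²); the cube at (1, 2) is absent (z outside [4, 23.5]); the cube at (9.5, 11) is not intersected at this z (z outside [2, 18.5]); Merging all regions: only the 20.5×6 cube is present, so the union is just that shape — area = 123.00 mm²; the sphere at (1, 12) is not intersected at this z (|z−center|=19.600 > r=11); Subtracting the remaining from the first: none of the subtracted shapes is present at this height, so that combined region is unchanged — area = 123.00 mm². So its area = 123.00 mm². Layer 131 (z = 13.1): the cube is absent (z outside [0, 13]); the 5.5×9.5 cube at (1, 2) contributes its full rectangle (area 52.25 mm²); the cube at (9.5, 11) (footprint 5×13) is included at this height (area 65.00 mm²); Combining (union): the 2 present regions are separate (no shared area or edge), so areas and boundary lengths simply add and each stays a separate island — area = 117.25 mm²; the r=11 sphere at (1, 12) contributes a regular 8-gon of circumradius √(11²−8.4²) = 7.102 (area = (8/2)·7.102²·sin(360°/8) = 142.67 mm²); After the difference (first − rest): starting from that combined region (117.25 mm²), the r=11 sphere at (1, 12) partially overlaps it — only the 29.82 mm² overlap (of its 142.67 mm²) is removed, clipping the outline — area = 87.43 mm². So its area = 87.43 mm². Layer 19 is larger (123.00 vs 87.43 mm²).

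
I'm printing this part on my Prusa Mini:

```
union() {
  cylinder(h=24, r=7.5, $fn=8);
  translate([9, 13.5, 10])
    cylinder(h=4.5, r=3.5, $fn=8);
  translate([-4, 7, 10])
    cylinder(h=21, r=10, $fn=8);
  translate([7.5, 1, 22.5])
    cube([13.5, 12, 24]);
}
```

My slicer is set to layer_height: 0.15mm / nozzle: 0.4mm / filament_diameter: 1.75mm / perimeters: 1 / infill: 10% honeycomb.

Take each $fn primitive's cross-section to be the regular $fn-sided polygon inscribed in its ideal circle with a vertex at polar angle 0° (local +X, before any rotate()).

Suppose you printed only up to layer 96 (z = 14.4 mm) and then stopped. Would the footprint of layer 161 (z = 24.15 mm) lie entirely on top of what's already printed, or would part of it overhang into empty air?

part overhangs

Compare the two slices. At z = 14.4: the cylinder: section is a regular 8-gon, circumradius r=7.5 (area = (8/2)·7.500²·sin(360°/8) = 159.10 mm²); the r=3.5 cylinder at (9, 13.5) gives a regular 8-gon of circumradius 3.5 (constant along its height) (area = (8/2)·3.500²·sin(360°/8) = 34.65 mm²); the cylinder at (-4, 7): section is a regular 8-gon, circumradius r=10 (area = (8/2)·10.000²·sin(360°/8) = 282.84 mm²); the cube at (7.5, 1) does not reach this height (z outside [22.5, 46.5]); Merging all regions: the regions partially overlap — summed areas 476.59 mm² minus the doubly-counted overlap 86.09 mm² gives 390.50 mm² — area = 390.50 mm². At z = 24.15: the cylinder is not intersected at this z (z outside [0, 24]); the cylinder at (9, 13.5) does not reach this height (z outside [10, 14.5]); the r=10 cylinder at (-4, 7) contributes a regular 8-gon of circumradius 10 (area = (8/2)·10.000²·sin(360°/8) = 282.84 mm²); the cube at (7.5, 1) (footprint 13.5×12) is included at this height (area 162.00 mm²); Combining (union): the 2 present regions are separate (no shared area or edge), so areas and boundary lengths simply add and each stays a separate island — area = 444.84 mm². Checking containment: at z = 24.15 the cross-section extends beyond the z = 14.4 cross-section by about 151.00 mm².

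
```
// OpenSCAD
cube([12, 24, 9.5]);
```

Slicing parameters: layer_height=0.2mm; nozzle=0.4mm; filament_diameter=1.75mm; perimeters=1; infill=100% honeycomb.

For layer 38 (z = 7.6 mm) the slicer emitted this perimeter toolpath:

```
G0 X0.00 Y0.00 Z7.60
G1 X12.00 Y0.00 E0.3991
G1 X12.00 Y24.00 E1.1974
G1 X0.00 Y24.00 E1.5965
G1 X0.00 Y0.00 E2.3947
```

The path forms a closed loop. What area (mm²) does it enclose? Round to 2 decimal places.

Apply the shoelace formula to the sequence of (X, Y) vertices; enclosed area = 288.00 mm².

288.00 mm²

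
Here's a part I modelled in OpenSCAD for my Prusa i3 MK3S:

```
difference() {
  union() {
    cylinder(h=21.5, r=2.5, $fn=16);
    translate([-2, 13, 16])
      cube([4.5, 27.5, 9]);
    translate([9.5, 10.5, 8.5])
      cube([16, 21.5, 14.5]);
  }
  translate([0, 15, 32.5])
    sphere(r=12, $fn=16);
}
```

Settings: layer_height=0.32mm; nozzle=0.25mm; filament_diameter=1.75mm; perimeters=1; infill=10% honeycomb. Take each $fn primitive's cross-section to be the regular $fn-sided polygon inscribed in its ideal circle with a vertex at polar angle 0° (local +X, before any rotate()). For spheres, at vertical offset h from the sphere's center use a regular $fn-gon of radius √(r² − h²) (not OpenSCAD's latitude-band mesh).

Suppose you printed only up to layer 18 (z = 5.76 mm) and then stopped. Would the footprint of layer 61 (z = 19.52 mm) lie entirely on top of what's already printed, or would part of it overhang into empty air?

part overhangs

Compare the two slices. At z = 5.76: the cylinder: section is a regular 16-gon, circumradius r=2.5 (area = (16/2)·2.500²·sin(360°/16) = 19.13 mm²); the cube at (-2, 13) does not reach this height (z outside [16, 25]); the cube at (9.5, 10.5) does not reach this height (z outside [8.5, 23]); Combining (union): only the r=2.5 cylinder is present, so the union is just that shape — area = 19.13 mm²; the sphere at (0, 15) is absent (|z−center|=26.740 > r=12); After the difference (first − rest): none of the subtracted shapes is present at this height, so the result so far is unchanged — area = 19.13 mm². At z = 19.52: the cylinder: section is a regular 16-gon, circumradius r=2.5 (area = (16/2)·2.500²·sin(360°/16) = 19.13 mm²); the cube at (-2, 13) (footprint 4.5×27.5) is included at this height (area 123.75 mm²); the cube at (9.5, 10.5) (footprint 16×21.5) is included at this height (area 344.00 mm²); Taking the union: the 3 present regions are separate (no shared area or edge), so areas and boundary lengths simply add and each stays a separate island — area = 486.88 mm²; the sphere at (0, 15) does not reach this height (|z−center|=12.980 > r=12); Taking the first minus the rest: none of the subtracted shapes is present at this height, so the result so far is unchanged — area = 486.88 mm². Checking containment: at z = 19.52 the cross-section extends beyond the z = 5.76 cross-section by about 467.75 mm².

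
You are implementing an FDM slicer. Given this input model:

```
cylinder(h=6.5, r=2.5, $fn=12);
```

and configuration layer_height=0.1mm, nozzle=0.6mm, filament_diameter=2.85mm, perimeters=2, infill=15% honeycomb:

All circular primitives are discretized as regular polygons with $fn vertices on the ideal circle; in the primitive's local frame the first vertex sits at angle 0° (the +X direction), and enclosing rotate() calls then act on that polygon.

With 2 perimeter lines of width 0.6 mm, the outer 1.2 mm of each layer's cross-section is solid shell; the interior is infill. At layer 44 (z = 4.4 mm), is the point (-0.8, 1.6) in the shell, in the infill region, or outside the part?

At z = 4.4 mm: the r=2.5 cylinder gives a regular 12-gon of circumradius 2.5 (constant along its height). Overall, the cross-section is a single solid region. The nearest boundary edge runs (0.00, 2.50)→(-1.25, 2.17); distance from the point to it = 0.66 mm. The point is inside the cross-section, 0.66 mm from the nearest boundary — within the 1.2 mm shell band (2 × 0.6).

shell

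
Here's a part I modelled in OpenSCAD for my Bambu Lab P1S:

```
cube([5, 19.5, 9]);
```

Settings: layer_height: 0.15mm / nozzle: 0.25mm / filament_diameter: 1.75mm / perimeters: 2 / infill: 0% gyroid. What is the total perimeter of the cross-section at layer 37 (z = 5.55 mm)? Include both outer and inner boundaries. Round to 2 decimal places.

49.00 mm

At z = 5.55 mm: the cube is present — its section is the full 5×19.5 rectangle (perimeter 49.00 mm). Overall, the cross-section is a single solid region. Total boundary length (outer) = 49.00 mm.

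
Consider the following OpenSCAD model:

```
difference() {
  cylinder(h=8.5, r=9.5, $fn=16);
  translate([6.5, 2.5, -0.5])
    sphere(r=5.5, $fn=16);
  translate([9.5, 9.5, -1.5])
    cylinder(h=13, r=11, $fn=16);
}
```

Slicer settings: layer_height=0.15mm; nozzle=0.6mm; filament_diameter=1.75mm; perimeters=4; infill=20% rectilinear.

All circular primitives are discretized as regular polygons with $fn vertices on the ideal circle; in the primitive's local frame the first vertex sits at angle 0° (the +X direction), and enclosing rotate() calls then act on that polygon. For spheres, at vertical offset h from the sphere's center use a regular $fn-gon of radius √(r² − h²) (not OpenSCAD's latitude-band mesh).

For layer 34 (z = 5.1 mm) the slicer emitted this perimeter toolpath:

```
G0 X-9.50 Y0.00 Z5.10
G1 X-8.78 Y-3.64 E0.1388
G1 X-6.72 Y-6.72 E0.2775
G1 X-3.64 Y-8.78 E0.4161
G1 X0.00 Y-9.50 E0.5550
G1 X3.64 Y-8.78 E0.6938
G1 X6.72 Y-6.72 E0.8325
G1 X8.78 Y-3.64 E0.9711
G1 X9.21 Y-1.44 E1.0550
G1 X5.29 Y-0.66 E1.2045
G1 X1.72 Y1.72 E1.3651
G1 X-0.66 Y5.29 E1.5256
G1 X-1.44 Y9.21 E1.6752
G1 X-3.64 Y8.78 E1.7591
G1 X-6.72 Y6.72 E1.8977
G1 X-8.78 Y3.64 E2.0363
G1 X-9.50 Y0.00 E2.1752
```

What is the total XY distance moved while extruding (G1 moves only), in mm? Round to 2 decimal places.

58.13 mm

Sum the Euclidean lengths of each G1 segment: total = 58.13 mm.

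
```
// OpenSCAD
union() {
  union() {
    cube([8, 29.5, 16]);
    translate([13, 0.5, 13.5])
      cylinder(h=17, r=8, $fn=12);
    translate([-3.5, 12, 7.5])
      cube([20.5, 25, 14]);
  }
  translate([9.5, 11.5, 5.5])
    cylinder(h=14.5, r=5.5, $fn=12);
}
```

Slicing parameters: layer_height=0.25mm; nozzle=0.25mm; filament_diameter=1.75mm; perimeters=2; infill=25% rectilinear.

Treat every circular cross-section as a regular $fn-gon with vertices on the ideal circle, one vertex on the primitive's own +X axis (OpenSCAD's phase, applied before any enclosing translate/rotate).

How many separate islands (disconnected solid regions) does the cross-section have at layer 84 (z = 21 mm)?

At z = 21 mm: the cube does not reach this height (z outside [0, 16]); the r=8 cylinder at (13, 0.5) gives a regular 12-gon of circumradius 8 (constant along its height); the cube at (-3.5, 12) is present — its section is the full 20.5×25 rectangle; Combining (union): the 2 present regions are separate (no shared area or edge), so areas and boundary lengths simply add and each stays a separate island — 2 connected regions; the cylinder at (9.5, 11.5) is absent (z outside [5.5, 20]); Taking the union: only that combined region is present, so the union is just that shape — 2 connected regions. Overall, the cross-section has 2 separate islands. Island count = 2.

2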